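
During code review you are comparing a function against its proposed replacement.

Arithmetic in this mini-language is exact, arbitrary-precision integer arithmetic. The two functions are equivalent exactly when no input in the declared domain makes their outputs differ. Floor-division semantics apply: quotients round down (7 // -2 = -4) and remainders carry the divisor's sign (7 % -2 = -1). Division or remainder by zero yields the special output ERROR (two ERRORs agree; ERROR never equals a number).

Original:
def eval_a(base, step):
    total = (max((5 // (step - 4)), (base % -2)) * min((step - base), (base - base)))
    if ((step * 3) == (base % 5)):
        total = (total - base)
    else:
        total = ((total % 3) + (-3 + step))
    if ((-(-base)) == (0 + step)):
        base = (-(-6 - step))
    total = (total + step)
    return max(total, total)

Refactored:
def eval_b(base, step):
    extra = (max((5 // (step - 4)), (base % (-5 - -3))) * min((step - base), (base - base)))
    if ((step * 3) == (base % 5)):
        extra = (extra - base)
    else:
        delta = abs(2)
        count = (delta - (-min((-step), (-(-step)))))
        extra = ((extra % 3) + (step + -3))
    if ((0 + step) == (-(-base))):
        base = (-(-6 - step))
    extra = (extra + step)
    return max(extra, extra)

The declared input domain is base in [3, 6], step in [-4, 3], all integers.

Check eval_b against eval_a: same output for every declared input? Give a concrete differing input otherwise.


Behavior is preserved: although statement counts differ; also local variable names differ; also arithmetic usage differs; also min/max/abs usage differs; also constant usage differs, the outputs never diverge.
As a probe, take base=3, step=-4: eval_a runs total becomes 7; next ((step * 3) == (base % 5)) evaluates to false; next total becomes -6; next ((-(-base)) == (0 + step)) evaluates to false; next total becomes -10; next final value -10; eval_b runs extra becomes 7; next ((step * 3) == (base % 5)) evaluates to false; next delta becomes 2; next count becomes -2; next extra becomes -6; next ((0 + step) == (-(-base))) evaluates to false; next extra becomes -10; next final value -10; both end at -10.
Checked all 32 inputs in the declared domain: the outputs agree on every one.
verdict: equivalent


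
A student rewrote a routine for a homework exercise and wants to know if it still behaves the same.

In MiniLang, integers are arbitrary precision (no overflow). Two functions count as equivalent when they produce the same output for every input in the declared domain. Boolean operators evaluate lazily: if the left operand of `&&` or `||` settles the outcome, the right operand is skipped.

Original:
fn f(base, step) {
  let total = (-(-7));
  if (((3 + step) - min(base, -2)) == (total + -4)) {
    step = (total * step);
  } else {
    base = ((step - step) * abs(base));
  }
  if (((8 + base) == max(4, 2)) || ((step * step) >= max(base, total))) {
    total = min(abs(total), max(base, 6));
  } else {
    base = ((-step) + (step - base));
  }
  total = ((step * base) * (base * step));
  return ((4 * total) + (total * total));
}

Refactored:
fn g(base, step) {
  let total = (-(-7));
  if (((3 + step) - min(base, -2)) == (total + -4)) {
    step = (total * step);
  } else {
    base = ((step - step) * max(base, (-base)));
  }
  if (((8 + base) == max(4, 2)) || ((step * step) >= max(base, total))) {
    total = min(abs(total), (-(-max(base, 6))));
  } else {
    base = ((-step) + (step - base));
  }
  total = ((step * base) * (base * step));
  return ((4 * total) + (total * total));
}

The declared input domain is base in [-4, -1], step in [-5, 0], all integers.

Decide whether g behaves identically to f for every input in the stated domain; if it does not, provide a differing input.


Behavior is preserved: although min/max/abs usage differs, the outputs never diverge.
Tracing base=-3, step=0: f: total=7, then (((3 + step) - min(base, -2)) == (total + -4)) is false, then base=0, then (((8 + base) == max(4, 2)) || ((step * step) >= max(base, total))) is false, then base=0, then total=0, then returns 0 | g: total=7, then (((3 + step) - min(base, -2)) == (total + -4)) is false, then base=0, then (((8 + base) == max(4, 2)) || ((step * step) >= max(base, total))) is false, then base=0, then total=0, then returns 0 — matching result 0.
Sweeping the whole domain (24 inputs) finds no disagreement.
verdict: equivalent


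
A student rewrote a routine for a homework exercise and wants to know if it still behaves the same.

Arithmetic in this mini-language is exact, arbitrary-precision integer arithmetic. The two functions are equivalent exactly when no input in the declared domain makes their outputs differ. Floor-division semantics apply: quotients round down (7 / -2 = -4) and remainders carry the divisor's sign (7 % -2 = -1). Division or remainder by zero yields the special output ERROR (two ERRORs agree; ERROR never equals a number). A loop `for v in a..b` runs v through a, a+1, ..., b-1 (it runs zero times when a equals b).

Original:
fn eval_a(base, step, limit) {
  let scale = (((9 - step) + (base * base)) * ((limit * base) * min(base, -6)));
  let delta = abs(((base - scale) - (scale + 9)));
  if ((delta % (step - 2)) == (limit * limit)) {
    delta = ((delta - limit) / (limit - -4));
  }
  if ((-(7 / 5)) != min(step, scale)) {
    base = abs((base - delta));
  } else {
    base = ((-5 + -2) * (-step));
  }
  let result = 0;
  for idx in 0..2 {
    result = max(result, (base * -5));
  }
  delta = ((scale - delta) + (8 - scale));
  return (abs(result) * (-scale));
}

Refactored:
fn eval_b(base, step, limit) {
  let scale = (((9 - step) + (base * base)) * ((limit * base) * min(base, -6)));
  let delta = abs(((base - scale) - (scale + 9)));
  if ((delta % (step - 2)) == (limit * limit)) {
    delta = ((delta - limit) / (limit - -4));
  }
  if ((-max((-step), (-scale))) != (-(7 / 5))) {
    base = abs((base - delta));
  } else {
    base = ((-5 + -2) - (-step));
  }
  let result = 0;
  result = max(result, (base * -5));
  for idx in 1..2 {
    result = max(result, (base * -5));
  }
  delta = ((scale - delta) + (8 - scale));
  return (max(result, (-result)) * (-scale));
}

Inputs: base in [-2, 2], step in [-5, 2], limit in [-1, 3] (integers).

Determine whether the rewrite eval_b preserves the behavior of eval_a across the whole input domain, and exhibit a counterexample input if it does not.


Take base=-2, step=-1, limit=1.
eval_a: scale becomes 168; next delta becomes 347; next ((delta % (step - 2)) == (limit * limit)) evaluates to false; next ((-(7 / 5)) != min(step, scale)) evaluates to false; next base becomes -7; next result becomes 0; next at idx=0:; next result becomes 35; next at idx=1:; next result becomes 35; next delta becomes -339; next final value -5880
eval_b: scale becomes 168; next delta becomes 347; next ((delta % (step - 2)) == (limit * limit)) evaluates to false; next ((-max((-step), (-scale))) != (-(7 / 5))) evaluates to false; next base becomes -8; next result becomes 0; next result becomes 40; next at idx=1:; next result becomes 40; next delta becomes -339; next final value -6720
-5880 vs -6720 — the two versions disagree here.
verdict: not equivalent; witness: base=-2, step=-1, limit=1


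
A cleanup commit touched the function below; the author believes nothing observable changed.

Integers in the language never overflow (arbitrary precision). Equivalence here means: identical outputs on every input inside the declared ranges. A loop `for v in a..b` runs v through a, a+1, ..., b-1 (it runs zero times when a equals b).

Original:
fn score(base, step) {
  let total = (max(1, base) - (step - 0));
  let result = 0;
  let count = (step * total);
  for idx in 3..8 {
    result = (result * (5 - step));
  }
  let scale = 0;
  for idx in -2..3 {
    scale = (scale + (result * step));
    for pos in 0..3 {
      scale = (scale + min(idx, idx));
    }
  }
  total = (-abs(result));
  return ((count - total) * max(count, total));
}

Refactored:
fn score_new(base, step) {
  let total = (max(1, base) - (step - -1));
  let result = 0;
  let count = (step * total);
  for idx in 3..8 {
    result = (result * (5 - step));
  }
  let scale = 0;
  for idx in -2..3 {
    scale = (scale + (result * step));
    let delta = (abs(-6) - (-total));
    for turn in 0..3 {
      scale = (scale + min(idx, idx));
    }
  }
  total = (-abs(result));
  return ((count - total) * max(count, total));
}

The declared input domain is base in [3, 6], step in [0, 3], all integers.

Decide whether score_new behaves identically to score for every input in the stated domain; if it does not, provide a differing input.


On input base=3, step=1, score returns 4 while score_new returns 1.
verdict: not equivalent; witness: base=3, step=1


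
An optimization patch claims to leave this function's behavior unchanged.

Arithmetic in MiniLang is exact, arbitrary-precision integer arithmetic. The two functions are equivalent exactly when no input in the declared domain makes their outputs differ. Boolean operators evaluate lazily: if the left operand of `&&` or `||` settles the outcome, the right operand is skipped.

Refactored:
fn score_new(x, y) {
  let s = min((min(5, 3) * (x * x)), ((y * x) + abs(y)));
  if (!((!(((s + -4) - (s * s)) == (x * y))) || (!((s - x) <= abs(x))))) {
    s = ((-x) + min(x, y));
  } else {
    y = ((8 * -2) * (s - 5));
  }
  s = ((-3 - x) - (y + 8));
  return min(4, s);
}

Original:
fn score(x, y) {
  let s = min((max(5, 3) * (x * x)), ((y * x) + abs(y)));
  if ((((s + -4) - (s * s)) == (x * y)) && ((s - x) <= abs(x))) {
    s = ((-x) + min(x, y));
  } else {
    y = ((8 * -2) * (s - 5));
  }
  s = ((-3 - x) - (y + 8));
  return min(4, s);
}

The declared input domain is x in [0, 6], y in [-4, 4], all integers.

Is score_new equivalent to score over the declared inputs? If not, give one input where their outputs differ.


The rewrite breaks on x=1, y=2, where the results are -28 and -44.
score: s := 4 | ((((s + -4) - (s * s)) == (x * y)) && ((s - x) <= abs(x))): false | y := 16 | s := -28 | result -28
score_new: s := 3 | (!((!(((s + -4) - (s * s)) == (x * y))) || (!((s - x) <= abs(x))))): false | y := 32 | s := -44 | result -44
verdict: not equivalent; witness: x=1, y=2


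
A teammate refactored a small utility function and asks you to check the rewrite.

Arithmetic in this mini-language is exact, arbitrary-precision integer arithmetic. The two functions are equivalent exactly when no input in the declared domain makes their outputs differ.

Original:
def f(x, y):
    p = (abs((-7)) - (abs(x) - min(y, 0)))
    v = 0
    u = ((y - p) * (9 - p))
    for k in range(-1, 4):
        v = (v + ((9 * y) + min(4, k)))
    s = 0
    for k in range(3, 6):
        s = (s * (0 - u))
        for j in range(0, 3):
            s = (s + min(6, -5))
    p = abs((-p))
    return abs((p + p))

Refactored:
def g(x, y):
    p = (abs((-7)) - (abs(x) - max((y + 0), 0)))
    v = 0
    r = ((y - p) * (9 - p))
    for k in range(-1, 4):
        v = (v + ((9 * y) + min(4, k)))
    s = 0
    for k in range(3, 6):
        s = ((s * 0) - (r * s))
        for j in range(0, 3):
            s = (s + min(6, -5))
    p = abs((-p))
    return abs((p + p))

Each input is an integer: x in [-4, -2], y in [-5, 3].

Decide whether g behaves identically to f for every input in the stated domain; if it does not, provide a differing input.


Try x=-4, y=-5.
f: p := -2 | v := 0 | u := -33 | iter k=-1: | v := -46 | iter k=0: | v := -91 | iter k=1: | v := -135 | iter k=2: | v := -178 | iter k=3: | v := -220 | s := 0 | iter k=3: | s := 0 | iter j=0: | s := -5 | iter j=1: | s := -10 | iter j=2: | s := -15 | iter k=4: | s := -495 | iter j=0: | s := -500 | iter j=1: | s := -505 | iter j=2: | s := -510 | iter k=5: | s := -16830 | iter j=0: | s := -16835 | iter j=1: | s := -16840 | iter j=2: | s := -16845 | p := 2 | result 4
g: p := 3 | v := 0 | r := -48 | iter k=-1: | v := -46 | iter k=0: | v := -91 | iter k=1: | v := -135 | iter k=2: | v := -178 | iter k=3: | v := -220 | s := 0 | iter k=3: | s := 0 | iter j=0: | s := -5 | iter j=1: | s := -10 | iter j=2: | s := -15 | iter k=4: | s := -720 | iter j=0: | s := -725 | iter j=1: | s := -730 | iter j=2: | s := -735 | iter k=5: | s := -35280 | iter j=0: | s := -35285 | iter j=1: | s := -35290 | iter j=2: | s := -35295 | p := 3 | result 6
4 against 6: the behavior changed.
verdict: not equivalent; witness: x=-4, y=-5


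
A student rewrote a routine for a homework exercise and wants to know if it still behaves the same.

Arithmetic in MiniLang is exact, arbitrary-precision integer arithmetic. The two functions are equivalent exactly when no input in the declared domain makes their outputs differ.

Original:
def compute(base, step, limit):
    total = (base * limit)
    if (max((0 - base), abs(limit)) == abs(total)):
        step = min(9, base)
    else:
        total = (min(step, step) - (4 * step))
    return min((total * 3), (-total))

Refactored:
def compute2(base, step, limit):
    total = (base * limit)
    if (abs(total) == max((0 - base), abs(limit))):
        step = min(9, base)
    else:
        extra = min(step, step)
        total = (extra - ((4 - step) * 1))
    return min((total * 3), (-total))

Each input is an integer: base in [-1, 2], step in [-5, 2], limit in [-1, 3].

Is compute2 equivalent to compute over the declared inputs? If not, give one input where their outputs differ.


Not equivalent: base=-1, step=-5, limit=0 separates them (-15 vs -42).
compute: total=0, then (max((0 - base), abs(limit)) == abs(total)) is false, then total=15, then returns -15
compute2: total=0, then (abs(total) == max((0 - base), abs(limit))) is false, then extra=-5, then total=-14, then returns -42
verdict: not equivalent; witness: base=-1, step=-5, limit=0


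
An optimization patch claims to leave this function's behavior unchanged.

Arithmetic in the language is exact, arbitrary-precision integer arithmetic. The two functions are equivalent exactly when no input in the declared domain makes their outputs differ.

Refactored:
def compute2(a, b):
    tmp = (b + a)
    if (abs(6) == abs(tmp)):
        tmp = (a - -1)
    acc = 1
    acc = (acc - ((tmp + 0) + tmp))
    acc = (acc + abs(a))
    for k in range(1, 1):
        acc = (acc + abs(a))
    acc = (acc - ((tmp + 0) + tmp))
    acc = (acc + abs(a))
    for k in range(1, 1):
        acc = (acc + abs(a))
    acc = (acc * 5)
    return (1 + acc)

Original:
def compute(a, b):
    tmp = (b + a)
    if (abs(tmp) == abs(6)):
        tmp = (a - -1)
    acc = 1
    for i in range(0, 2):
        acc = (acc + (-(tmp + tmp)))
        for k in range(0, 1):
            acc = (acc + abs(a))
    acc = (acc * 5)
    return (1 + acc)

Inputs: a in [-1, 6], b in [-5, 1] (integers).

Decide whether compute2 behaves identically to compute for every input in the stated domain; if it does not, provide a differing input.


Side by side, the visible changes include: arithmetic usage differs, and statement counts differ, and loop structure differs, and local variable names differ, and min/max/abs usage differs, and constant usage differs.
One worked example (a=5, b=0) — compute: tmp=5, then (abs(tmp) == abs(6)) is false, then acc=1, then (i=0), then acc=-9, then (k=0), then acc=-4, then (i=1), then acc=-14, then (k=0), then acc=-9, then acc=-45, then returns -44; compute2: tmp=5, then (abs(6) == abs(tmp)) is false, then acc=1, then acc=-9, then acc=-4, then the loop over k runs zero times, then acc=-14, then acc=-9, then the loop over k runs zero times, then acc=-45, then returns -44; agreement on -44.
An exhaustive pass over the 56 declared inputs shows identical outputs.
verdict: equivalent


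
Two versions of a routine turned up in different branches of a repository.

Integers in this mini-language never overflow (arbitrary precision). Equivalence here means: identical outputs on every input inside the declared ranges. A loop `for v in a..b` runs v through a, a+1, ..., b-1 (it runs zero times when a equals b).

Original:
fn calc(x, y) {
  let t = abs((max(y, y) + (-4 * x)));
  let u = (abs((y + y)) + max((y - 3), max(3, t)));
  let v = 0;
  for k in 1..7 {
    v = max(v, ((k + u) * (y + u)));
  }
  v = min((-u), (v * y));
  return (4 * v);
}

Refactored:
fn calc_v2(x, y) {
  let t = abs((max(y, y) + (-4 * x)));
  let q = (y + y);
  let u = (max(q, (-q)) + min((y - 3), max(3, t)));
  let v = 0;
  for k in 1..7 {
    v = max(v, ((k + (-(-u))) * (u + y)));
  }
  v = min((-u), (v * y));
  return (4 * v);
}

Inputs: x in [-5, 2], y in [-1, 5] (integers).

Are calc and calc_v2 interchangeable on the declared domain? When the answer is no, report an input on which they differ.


The rewrite breaks on x=-5, y=-1, where the results are -2160 and -12.
calc: t becomes 19; next u becomes 21; next v becomes 0; next at k=1:; next v becomes 440; next at k=2:; next v becomes 460; next at k=3:; next v becomes 480; next at k=4:; next v becomes 500; next at k=5:; next v becomes 520; next at k=6:; next v becomes 540; next v becomes -540; next final value -2160
calc_v2: t becomes 19; next q becomes -2; next u becomes -2; next v becomes 0; next at k=1:; next v becomes 3; next at k=2:; next v becomes 3; next at k=3:; next v becomes 3; next at k=4:; next v becomes 3; next at k=5:; next v becomes 3; next at k=6:; next v becomes 3; next v becomes -3; next final value -12
verdict: not equivalent; witness: x=-5, y=-1


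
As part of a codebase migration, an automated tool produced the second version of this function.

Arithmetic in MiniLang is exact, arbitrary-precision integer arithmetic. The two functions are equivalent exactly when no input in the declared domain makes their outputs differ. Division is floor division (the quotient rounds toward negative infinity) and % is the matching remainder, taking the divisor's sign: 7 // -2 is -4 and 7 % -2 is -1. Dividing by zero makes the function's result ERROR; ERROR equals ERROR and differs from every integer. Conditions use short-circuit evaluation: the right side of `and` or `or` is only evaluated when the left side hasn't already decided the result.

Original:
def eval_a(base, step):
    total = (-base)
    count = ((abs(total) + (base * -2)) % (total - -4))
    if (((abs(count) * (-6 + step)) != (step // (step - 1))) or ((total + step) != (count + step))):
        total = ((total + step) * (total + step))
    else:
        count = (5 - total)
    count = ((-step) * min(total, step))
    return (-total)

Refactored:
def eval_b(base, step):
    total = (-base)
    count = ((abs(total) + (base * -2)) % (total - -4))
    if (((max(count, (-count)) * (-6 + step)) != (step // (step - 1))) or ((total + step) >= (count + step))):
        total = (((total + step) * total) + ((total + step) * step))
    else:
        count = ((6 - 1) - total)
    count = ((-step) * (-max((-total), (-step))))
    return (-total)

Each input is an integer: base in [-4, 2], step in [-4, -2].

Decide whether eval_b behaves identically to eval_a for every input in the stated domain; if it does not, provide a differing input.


base=0, step=-4 yields 0 from eval_a but -16 from eval_b.
verdict: not equivalent; witness: base=0, step=-4


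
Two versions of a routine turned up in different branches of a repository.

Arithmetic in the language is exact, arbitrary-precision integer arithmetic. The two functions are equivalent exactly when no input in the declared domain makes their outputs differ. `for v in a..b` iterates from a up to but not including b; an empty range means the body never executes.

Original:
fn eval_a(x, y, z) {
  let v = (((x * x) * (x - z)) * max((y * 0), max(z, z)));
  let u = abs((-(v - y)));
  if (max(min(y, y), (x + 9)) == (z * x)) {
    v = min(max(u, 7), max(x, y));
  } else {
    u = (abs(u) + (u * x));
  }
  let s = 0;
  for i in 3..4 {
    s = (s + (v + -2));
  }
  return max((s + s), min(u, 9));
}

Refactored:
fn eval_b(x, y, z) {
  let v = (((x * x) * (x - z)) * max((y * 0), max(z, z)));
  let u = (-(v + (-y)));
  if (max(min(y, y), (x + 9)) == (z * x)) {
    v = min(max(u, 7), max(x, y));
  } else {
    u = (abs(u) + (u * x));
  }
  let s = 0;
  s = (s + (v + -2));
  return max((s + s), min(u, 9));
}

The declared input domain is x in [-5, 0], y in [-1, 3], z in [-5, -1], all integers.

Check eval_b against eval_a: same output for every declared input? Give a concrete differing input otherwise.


The rewrite breaks on x=-5, y=-1, z=-5, where the results are -4 and 6.
eval_a: v becomes 0; next u becomes 1; next (max(min(y, y), (x + 9)) == (z * x)) evaluates to false; next u becomes -4; next s becomes 0; next at i=3:; next s becomes -2; next final value -4
eval_b: v becomes 0; next u becomes -1; next (max(min(y, y), (x + 9)) == (z * x)) evaluates to false; next u becomes 6; next s becomes 0; next s becomes -2; next final value 6
verdict: not equivalent; witness: x=-5, y=-1, z=-5


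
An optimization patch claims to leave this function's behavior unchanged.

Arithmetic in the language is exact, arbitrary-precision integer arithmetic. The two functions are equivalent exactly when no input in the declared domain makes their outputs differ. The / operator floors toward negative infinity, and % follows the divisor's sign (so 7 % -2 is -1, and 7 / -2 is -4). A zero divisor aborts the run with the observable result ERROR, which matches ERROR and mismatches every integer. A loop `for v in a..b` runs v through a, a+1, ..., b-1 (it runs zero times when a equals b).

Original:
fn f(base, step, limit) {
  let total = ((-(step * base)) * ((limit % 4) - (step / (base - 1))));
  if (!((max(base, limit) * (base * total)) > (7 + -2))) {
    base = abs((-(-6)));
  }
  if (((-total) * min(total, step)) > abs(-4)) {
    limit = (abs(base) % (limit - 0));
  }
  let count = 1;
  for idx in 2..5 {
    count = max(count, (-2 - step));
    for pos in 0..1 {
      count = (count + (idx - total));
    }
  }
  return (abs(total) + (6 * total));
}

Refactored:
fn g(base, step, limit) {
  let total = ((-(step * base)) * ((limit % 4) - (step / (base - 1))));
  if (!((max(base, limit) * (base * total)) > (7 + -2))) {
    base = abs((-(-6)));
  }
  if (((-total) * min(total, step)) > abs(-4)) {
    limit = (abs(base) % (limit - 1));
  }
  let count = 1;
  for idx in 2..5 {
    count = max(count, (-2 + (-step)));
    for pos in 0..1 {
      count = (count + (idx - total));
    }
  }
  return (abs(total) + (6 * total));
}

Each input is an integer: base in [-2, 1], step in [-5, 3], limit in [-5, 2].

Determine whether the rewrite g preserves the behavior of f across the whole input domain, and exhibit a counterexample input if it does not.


Evaluate both at base=-2, step=-5, limit=0.
f: total := 10 | (!((max(base, limit) * (base * total)) > (7 + -2))): true | base := 6 | (((-total) * min(total, step)) > abs(-4)): true | divide-by-zero, output ERROR
g: total := 10 | (!((max(base, limit) * (base * total)) > (7 + -2))): true | base := 6 | (((-total) * min(total, step)) > abs(-4)): true | limit := 0 | count := 1 | iter idx=2: | count := 3 | iter pos=0: | count := -5 | iter idx=3: | count := 3 | iter pos=0: | count := -4 | iter idx=4: | count := 3 | iter pos=0: | count := -3 | result 70
ERROR vs 70 — the two versions disagree here.
verdict: not equivalent; witness: base=-2, step=-5, limit=0


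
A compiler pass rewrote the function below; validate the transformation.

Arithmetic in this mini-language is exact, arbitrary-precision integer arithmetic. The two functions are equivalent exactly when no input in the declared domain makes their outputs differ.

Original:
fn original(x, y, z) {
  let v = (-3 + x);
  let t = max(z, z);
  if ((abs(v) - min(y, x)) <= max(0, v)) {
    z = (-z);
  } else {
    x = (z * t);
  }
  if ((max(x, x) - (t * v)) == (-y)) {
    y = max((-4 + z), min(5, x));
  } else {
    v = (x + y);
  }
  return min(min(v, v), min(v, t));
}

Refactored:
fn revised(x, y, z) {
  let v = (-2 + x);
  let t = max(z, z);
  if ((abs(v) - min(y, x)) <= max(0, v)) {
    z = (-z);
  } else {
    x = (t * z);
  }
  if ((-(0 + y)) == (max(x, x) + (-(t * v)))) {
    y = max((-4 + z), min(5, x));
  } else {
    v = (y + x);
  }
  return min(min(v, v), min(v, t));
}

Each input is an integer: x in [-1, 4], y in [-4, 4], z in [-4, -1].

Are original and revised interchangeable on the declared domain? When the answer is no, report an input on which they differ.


These are not equivalent — on x=-1, y=2, z=-2 the outputs split (-2 vs -3).
original: v becomes -4; next t becomes -2; next ((abs(v) - min(y, x)) <= max(0, v)) evaluates to false; next x becomes 4; next ((max(x, x) - (t * v)) == (-y)) evaluates to false; next v becomes 6; next final value -2
revised: v becomes -3; next t becomes -2; next ((abs(v) - min(y, x)) <= max(0, v)) evaluates to false; next x becomes 4; next ((-(0 + y)) == (max(x, x) + (-(t * v)))) evaluates to true; next y becomes 4; next final value -3
verdict: not equivalent; witness: x=-1, y=2, z=-2


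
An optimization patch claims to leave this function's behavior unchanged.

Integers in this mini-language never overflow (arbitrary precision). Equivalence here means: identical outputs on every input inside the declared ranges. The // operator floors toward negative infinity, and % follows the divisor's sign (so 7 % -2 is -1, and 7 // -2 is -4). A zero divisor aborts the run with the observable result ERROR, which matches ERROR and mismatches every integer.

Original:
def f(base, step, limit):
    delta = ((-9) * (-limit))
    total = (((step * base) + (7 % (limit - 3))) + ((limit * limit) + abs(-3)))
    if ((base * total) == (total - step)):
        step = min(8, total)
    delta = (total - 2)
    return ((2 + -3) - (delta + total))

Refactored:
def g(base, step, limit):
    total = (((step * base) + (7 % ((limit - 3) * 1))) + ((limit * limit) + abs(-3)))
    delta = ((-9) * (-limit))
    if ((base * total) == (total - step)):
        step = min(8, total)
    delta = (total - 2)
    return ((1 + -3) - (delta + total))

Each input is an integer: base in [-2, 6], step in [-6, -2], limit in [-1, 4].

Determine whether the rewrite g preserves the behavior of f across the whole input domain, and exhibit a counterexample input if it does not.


Run the pair on base=-2, step=-6, limit=-1.
f: delta = -9; total = 15; ((base * total) == (total - step)) -> false; delta = 13; return -29
g: total = 15; delta = -9; ((base * total) == (total - step)) -> false; delta = 13; return -30
-29 != -30, so the rewrite changes behavior.
verdict: not equivalent; witness: base=-2, step=-6, limit=-1


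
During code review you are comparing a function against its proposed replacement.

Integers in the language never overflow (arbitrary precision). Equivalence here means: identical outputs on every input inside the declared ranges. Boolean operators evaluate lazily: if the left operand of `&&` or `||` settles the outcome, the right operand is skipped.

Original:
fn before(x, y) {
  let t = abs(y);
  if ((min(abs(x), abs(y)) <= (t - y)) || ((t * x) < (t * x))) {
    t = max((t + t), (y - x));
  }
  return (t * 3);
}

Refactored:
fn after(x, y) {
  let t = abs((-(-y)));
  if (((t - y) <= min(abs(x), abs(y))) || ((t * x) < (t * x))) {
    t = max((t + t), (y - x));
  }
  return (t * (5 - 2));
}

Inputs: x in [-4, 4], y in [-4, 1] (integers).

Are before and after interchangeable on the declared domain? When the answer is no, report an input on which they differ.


Consider the input x=-4, y=-4.
before: t = 4; ((min(abs(x), abs(y)) <= (t - y)) || ((t * x) < (t * x))) -> true; t = 8; return 24
after: t = 4; (((t - y) <= min(abs(x), abs(y))) || ((t * x) < (t * x))) -> false; return 12
24 and 12 differ, so these are not the same function on this domain.
verdict: not equivalent; witness: x=-4, y=-4


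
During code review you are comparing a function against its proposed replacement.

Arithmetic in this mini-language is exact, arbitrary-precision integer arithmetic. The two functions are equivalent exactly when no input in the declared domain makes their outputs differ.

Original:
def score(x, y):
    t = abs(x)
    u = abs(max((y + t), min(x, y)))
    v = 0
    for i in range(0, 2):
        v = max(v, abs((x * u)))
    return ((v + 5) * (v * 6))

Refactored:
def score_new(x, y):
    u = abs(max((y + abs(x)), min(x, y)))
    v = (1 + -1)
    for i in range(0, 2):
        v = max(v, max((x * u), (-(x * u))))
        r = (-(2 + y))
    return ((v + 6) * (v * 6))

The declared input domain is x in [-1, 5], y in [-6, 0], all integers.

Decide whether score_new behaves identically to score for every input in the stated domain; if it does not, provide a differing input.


Evaluate both at x=-1, y=-6.
score: t becomes 1; next u becomes 5; next v becomes 0; next at i=0:; next v becomes 5; next at i=1:; next v becomes 5; next final value 300
score_new: u becomes 5; next v becomes 0; next at i=0:; next v becomes 5; next r becomes 4; next at i=1:; next v becomes 5; next r becomes 4; next final value 330
300 against 330: the behavior changed.
verdict: not equivalent; witness: x=-1, y=-6


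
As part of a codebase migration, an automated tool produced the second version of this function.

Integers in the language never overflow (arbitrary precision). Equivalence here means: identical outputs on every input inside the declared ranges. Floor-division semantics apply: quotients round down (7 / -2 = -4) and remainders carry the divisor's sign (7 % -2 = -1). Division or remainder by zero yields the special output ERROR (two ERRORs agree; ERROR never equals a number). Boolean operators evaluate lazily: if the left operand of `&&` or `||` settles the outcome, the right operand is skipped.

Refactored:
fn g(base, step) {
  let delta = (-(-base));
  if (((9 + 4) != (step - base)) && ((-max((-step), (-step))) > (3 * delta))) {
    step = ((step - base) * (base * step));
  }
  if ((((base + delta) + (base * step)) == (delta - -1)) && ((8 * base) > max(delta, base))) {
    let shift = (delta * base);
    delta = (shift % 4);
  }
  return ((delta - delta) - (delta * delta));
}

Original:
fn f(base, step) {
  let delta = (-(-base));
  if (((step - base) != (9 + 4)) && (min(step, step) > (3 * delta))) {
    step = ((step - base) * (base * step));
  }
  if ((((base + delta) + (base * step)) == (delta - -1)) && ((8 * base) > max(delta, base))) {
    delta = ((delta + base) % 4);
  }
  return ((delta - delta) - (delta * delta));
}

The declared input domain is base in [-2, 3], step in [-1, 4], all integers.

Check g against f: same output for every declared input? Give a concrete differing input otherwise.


The rewrite breaks on base=1, step=0, where the results are -4 and -1.
f: delta=1, then (((step - base) != (9 + 4)) && (min(step, step) > (3 * delta))) is false, then ((((base + delta) + (base * step)) == (delta - -1)) && ((8 * base) > max(delta, base))) is true, then delta=2, then returns -4
g: delta=1, then (((9 + 4) != (step - base)) && ((-max((-step), (-step))) > (3 * delta))) is false, then ((((base + delta) + (base * step)) == (delta - -1)) && ((8 * base) > max(delta, base))) is true, then shift=1, then delta=1, then returns -1
verdict: not equivalent; witness: base=1, step=0


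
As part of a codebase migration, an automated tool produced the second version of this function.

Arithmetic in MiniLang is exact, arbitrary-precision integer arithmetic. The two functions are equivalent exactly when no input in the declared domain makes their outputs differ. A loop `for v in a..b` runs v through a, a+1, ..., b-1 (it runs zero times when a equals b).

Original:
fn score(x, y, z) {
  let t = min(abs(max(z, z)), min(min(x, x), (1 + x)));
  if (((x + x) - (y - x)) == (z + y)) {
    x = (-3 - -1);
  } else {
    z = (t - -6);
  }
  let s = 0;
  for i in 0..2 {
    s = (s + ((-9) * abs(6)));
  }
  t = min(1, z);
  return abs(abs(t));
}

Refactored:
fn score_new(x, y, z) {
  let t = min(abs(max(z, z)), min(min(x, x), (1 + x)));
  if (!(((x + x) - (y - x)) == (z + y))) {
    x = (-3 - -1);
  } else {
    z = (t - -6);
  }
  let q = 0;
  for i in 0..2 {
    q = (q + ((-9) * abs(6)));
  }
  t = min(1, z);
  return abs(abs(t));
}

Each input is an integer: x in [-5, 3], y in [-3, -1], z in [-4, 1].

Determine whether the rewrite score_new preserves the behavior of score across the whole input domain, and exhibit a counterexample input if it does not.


The rewrite breaks on x=-5, y=-3, z=-4, where the results are 1 and 4.
score: t=-5, then (((x + x) - (y - x)) == (z + y)) is false, then z=1, then s=0, then (i=0), then s=-54, then (i=1), then s=-108, then t=1, then returns 1
score_new: t=-5, then (!(((x + x) - (y - x)) == (z + y))) is true, then x=-2, then q=0, then (i=0), then q=-54, then (i=1), then q=-108, then t=-4, then returns 4
verdict: not equivalent; witness: x=-5, y=-3, z=-4


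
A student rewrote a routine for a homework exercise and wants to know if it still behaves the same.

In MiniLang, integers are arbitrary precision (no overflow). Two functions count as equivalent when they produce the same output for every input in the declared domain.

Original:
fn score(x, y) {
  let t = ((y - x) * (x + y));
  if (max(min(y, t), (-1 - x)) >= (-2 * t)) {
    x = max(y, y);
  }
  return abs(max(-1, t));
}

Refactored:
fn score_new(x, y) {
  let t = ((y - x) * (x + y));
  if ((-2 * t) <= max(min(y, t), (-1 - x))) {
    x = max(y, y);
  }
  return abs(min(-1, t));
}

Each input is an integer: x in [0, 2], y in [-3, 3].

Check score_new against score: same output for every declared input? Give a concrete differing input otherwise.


Not equivalent: x=0, y=-3 separates them (9 vs 1).
score: t = 9; (max(min(y, t), (-1 - x)) >= (-2 * t)) -> true; x = -3; return 9
score_new: t = 9; ((-2 * t) <= max(min(y, t), (-1 - x))) -> true; x = -3; return 1
verdict: not equivalent; witness: x=0, y=-3


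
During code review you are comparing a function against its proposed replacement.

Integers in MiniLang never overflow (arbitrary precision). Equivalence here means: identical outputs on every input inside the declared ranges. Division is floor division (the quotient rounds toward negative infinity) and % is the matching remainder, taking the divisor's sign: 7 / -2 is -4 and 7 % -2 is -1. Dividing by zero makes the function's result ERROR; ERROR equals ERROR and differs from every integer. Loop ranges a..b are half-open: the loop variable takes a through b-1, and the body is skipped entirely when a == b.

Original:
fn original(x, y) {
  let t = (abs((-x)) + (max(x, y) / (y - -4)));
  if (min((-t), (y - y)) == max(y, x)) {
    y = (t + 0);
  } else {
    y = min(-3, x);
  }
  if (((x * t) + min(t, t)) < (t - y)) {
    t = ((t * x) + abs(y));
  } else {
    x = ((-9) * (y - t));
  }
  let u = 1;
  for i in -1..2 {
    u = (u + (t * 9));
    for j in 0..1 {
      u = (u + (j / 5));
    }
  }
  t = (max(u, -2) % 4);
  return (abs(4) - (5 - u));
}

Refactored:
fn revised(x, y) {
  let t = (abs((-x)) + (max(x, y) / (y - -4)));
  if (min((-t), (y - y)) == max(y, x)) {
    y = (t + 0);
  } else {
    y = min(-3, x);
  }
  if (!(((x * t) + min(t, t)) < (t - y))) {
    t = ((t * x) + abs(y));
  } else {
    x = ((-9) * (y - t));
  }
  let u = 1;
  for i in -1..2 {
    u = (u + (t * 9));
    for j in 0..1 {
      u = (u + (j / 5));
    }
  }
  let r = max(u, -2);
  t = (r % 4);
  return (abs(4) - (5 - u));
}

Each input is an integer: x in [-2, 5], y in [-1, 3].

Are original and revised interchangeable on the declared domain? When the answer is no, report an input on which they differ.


Try x=-2, y=-1.
original: t := 1 | (min((-t), (y - y)) == max(y, x)): true | y := 1 | (((x * t) + min(t, t)) < (t - y)): true | t := -1 | u := 1 | iter i=-1: | u := -8 | iter j=0: | u := -8 | iter i=0: | u := -17 | iter j=0: | u := -17 | iter i=1: | u := -26 | iter j=0: | u := -26 | t := 2 | result -27
revised: t := 1 | (min((-t), (y - y)) == max(y, x)): true | y := 1 | (!(((x * t) + min(t, t)) < (t - y))): false | x := 0 | u := 1 | iter i=-1: | u := 10 | iter j=0: | u := 10 | iter i=0: | u := 19 | iter j=0: | u := 19 | iter i=1: | u := 28 | iter j=0: | u := 28 | r := 28 | t := 0 | result 27
-27 and 27 differ, so these are not the same function on this domain.
verdict: not equivalent; witness: x=-2, y=-1


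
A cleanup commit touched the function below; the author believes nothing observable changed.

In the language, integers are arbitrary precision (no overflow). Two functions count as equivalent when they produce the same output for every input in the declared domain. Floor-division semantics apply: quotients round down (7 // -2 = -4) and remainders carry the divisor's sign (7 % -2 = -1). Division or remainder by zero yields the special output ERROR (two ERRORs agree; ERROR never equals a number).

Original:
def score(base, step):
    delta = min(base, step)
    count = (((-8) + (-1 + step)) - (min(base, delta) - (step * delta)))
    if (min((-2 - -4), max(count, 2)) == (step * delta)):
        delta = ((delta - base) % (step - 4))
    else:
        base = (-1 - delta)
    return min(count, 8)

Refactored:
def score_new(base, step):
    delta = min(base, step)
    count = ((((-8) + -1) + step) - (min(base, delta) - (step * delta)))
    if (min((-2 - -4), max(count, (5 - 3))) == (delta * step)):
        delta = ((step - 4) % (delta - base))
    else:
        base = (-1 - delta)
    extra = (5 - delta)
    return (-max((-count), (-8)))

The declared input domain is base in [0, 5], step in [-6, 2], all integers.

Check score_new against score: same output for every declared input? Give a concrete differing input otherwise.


Not equivalent: base=1, step=2 separates them (-6 vs ERROR).
score: delta becomes 1; next count becomes -6; next (min((-2 - -4), max(count, 2)) == (step * delta)) evaluates to true; next delta becomes 0; next final value -6
score_new: delta becomes 1; next count becomes -6; next (min((-2 - -4), max(count, (5 - 3))) == (delta * step)) evaluates to true; next hits division by zero so the output is ERROR
verdict: not equivalent; witness: base=1, step=2


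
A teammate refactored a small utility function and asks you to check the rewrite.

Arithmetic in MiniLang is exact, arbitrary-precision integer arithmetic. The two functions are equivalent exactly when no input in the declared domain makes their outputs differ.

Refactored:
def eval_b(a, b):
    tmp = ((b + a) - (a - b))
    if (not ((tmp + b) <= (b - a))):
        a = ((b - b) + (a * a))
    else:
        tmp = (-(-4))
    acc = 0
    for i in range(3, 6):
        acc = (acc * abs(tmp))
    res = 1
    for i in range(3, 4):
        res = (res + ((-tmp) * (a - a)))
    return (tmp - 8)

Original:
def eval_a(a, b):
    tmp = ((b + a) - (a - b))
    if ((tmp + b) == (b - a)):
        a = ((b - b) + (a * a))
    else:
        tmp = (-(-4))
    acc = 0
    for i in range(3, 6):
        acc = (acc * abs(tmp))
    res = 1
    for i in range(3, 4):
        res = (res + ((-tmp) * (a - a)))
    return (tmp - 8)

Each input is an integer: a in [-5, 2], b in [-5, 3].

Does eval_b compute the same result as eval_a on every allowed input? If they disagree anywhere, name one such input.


The rewrite breaks on a=-5, b=3, where the results are -4 and -2.
eval_a: tmp becomes 6; next ((tmp + b) == (b - a)) evaluates to false; next tmp becomes 4; next acc becomes 0; next at i=3:; next acc becomes 0; next at i=4:; next acc becomes 0; next at i=5:; next acc becomes 0; next res becomes 1; next at i=3:; next res becomes 1; next final value -4
eval_b: tmp becomes 6; next (not ((tmp + b) <= (b - a))) evaluates to true; next a becomes 25; next acc becomes 0; next at i=3:; next acc becomes 0; next at i=4:; next acc becomes 0; next at i=5:; next acc becomes 0; next res becomes 1; next at i=3:; next res becomes 1; next final value -2
verdict: not equivalent; witness: a=-5, b=3


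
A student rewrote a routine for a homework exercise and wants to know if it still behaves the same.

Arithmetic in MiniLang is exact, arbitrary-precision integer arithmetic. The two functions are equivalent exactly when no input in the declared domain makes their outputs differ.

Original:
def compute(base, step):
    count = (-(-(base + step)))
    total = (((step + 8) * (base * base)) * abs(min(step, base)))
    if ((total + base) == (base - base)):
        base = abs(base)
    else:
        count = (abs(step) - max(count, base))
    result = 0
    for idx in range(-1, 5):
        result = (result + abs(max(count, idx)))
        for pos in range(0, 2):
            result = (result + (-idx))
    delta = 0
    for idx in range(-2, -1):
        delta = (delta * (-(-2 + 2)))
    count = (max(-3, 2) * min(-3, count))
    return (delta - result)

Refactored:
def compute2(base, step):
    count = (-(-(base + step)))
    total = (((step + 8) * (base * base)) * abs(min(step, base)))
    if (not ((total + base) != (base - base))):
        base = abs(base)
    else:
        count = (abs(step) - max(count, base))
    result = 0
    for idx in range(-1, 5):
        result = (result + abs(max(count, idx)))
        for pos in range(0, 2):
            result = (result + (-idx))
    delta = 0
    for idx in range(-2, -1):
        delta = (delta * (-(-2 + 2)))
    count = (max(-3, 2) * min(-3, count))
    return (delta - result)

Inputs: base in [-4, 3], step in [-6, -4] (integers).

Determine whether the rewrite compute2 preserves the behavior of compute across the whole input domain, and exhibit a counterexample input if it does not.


Comparing the listings, the differences include: comparison usage differs, boolean connective usage differs.
Spot check at base=3, step=-5 — compute: count=-2, then total=135, then ((total + base) == (base - base)) is false, then count=2, then result=0, then (idx=-1), then result=2, then (pos=0), then result=3, then (pos=1), then result=4, then (idx=0), then result=6, then (pos=0), then result=6, then (pos=1), then result=6, then (idx=1), then result=8, then (pos=0), then result=7, then (pos=1), then result=6, then (idx=2), then result=8, then (pos=0), then result=6, then (pos=1), then result=4, then (idx=3), then result=7, then (pos=0), then result=4, then (pos=1), then result=1, then (idx=4), then result=5, then (pos=0), then result=1, then (pos=1), then result=-3, then delta=0, then (idx=-2), then delta=0, then count=-6, then returns 3. compute2: count=-2, then total=135, then (not ((total + base) != (base - base))) is false, then count=2, then result=0, then (idx=-1), then result=2, then (pos=0), then result=3, then (pos=1), then result=4, then (idx=0), then result=6, then (pos=0), then result=6, then (pos=1), then result=6, then (idx=1), then result=8, then (pos=0), then result=7, then (pos=1), then result=6, then (idx=2), then result=8, then (pos=0), then result=6, then (pos=1), then result=4, then (idx=3), then result=7, then (pos=0), then result=4, then (pos=1), then result=1, then (idx=4), then result=5, then (pos=0), then result=1, then (pos=1), then result=-3, then delta=0, then (idx=-2), then delta=0, then count=-6, then returns 3. Both give 3.
Checked all 24 inputs in the declared domain: the outputs agree on every one.
verdict: equivalent
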